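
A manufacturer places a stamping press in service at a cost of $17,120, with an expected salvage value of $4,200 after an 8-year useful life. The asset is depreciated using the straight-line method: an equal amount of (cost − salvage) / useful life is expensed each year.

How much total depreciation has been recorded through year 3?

Depreciable base = $17,120 − $4,200 = $12,920.
Annual expense = $12,920 / 8 = $1,615.
End of year 1: book value $15,505.
End of year 2: book value $13,890.
End of year 3: book value $12,275.
Accumulated through year 3 = $17,120 − $12,275 = $4,845.

$4,845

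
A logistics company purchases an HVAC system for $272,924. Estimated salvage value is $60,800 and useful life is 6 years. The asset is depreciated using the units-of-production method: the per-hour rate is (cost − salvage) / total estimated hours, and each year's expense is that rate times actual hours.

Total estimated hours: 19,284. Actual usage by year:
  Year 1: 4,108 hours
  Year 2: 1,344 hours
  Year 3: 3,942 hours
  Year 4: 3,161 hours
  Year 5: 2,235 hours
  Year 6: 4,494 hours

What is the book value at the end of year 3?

Depreciable base = $272,924 − $60,800 = $212,124.
Rate = $212,124 / 19,284 hours = $11 per hour.
Year 1: 4,108 × $11 = $45,188. Book value $227,736.
Year 2: 1,344 × $11 = $14,784. Book value $212,952.
Year 3: 3,942 × $11 = $43,362. Book value $169,590.

$169,590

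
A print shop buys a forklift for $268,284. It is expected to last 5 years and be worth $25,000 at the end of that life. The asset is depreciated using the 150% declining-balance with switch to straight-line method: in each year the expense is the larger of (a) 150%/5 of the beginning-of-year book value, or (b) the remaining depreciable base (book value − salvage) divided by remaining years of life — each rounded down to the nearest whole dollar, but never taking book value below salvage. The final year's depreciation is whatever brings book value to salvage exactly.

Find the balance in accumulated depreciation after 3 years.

Depreciable base = $268,284 − $25,000 = $243,284.
Year 1: DB = ⌊$268,284 × 150%/5⌋ = $80,485; SL = ⌊$243,284/5⌋ = $48,656 → take DB $80,485. Book value $187,799.
Year 2: DB = ⌊$187,799 × 150%/5⌋ = $56,339; SL = ⌊$162,799/4⌋ = $40,699 → take DB $56,339. Book value $131,460.
Year 3: DB = ⌊$131,460 × 150%/5⌋ = $39,438; SL = ⌊$106,460/3⌋ = $35,486 → take DB $39,438. Book value $92,022.
Accumulated through year 3 = $268,284 − $92,022 = $176,262.

$176,262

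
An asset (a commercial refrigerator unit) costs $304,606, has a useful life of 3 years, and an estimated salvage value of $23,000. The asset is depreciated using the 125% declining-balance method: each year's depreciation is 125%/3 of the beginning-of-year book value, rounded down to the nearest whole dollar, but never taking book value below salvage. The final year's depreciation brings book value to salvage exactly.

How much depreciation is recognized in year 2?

Depreciable base = $304,606 − $23,000 = $281,606.
Year 1: ⌊$304,606 × 125%/3⌋ = $126,919. Book value $177,687.
Year 2: ⌊$177,687 × 125%/3⌋ = $74,036. Book value $103,651.

$74,036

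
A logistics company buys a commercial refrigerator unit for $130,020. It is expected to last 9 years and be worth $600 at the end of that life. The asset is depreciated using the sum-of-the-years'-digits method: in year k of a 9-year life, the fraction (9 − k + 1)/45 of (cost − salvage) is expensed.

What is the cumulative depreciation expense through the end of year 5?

$100,660

Depreciable base = $130,020 − $600 = $129,420.
Sum of the years' digits = 9+8+7+6+5+4+3+2+1 = 45.
Year 1: $129,420 × 9/45 = $25,884. Book value $104,136.
Year 2: $129,420 × 8/45 = $23,008. Book value $81,128.
Year 3: $129,420 × 7/45 = $20,132. Book value $60,996.
Year 4: $129,420 × 6/45 = $17,256. Book value $43,740.
Year 5: $129,420 × 5/45 = $14,380. Book value $29,360.
Accumulated through year 5 = $130,020 − $29,360 = $100,660.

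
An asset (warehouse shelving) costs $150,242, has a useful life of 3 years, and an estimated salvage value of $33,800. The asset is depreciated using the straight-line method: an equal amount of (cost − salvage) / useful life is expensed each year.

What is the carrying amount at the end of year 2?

Depreciable base = $150,242 − $33,800 = $116,442.
Annual expense = $116,442 / 3 = $38,814.
End of year 1: book value $111,428.
End of year 2: book value $72,614.

$72,614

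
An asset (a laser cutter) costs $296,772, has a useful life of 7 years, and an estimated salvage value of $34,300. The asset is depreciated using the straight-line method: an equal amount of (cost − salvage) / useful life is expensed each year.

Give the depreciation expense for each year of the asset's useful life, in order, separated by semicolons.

Depreciable base = $296,772 − $34,300 = $262,472.
Annual expense = $262,472 / 7 = $37,496.
End of year 1: book value $259,276.
End of year 2: book value $221,780.
End of year 3: book value $184,284.
End of year 4: book value $146,788.
End of year 5: book value $109,292.
End of year 6: book value $71,796.
End of year 7: book value $34,300.

$37,496; $37,496; $37,496; $37,496; $37,496; $37,496; $37,496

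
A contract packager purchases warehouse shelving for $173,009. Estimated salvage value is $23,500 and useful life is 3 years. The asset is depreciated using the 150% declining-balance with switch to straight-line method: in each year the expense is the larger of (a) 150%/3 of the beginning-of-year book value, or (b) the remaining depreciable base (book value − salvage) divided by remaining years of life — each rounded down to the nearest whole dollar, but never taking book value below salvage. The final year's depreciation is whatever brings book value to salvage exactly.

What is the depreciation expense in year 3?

$19,753

Depreciable base = $173,009 − $23,500 = $149,509.
Year 1: DB = ⌊$173,009 × 150%/3⌋ = $86,504; SL = ⌊$149,509/3⌋ = $49,836 → take DB $86,504. Book value $86,505.
Year 2: DB = ⌊$86,505 × 150%/3⌋ = $43,252; SL = ⌊$63,005/2⌋ = $31,502 → take DB $43,252. Book value $43,253.
Year 3 (final): $43,253 − $23,500 = $19,753. Book value $23,500.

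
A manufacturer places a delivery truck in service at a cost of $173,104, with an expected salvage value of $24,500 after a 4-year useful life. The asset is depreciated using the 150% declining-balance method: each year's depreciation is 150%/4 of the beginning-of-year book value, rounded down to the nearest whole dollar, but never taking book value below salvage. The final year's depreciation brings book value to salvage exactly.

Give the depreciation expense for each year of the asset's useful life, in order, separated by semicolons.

$64,914; $40,571; $25,357; $17,762

Depreciable base = $173,104 − $24,500 = $148,604.
Year 1: ⌊$173,104 × 150%/4⌋ = $64,914. Book value $108,190.
Year 2: ⌊$108,190 × 150%/4⌋ = $40,571. Book value $67,619.
Year 3: ⌊$67,619 × 150%/4⌋ = $25,357. Book value $42,262.
Year 4 (final): $42,262 − $24,500 = $17,762. Book value $24,500.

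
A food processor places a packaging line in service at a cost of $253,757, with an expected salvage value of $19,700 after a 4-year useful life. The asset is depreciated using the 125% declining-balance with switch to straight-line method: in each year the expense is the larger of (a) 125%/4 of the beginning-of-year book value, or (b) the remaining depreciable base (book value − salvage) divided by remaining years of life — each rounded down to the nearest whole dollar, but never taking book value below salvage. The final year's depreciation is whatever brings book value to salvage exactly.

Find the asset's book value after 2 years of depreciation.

$119,940

Depreciable base = $253,757 − $19,700 = $234,057.
Year 1: DB = ⌊$253,757 × 125%/4⌋ = $79,299; SL = ⌊$234,057/4⌋ = $58,514 → take DB $79,299. Book value $174,458.
Year 2: DB = ⌊$174,458 × 125%/4⌋ = $54,518; SL = ⌊$154,758/3⌋ = $51,586 → take DB $54,518. Book value $119,940.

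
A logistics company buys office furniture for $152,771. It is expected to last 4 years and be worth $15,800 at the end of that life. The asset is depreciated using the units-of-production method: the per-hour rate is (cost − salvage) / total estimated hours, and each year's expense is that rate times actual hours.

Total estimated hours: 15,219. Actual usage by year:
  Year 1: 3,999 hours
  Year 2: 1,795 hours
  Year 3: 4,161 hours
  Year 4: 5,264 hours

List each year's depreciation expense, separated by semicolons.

$35,991; $16,155; $37,449; $47,376

Depreciable base = $152,771 − $15,800 = $136,971.
Rate = $136,971 / 15,219 hours = $9 per hour.
Year 1: 3,999 × $9 = $35,991. Book value $116,780.
Year 2: 1,795 × $9 = $16,155. Book value $100,625.
Year 3: 4,161 × $9 = $37,449. Book value $63,176.
Year 4: 5,264 × $9 = $47,376. Book value $15,800.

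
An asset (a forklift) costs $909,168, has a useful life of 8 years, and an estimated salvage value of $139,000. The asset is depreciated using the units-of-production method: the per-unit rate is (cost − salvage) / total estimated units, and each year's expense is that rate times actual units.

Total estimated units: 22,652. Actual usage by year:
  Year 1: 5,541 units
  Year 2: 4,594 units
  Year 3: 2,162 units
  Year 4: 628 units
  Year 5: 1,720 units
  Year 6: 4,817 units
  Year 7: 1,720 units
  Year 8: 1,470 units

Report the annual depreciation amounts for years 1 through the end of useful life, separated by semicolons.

$188,394; $156,196; $73,508; $21,352; $58,480; $163,778; $58,480; $49,980

Depreciable base = $909,168 − $139,000 = $770,168.
Rate = $770,168 / 22,652 units = $34 per unit.
Year 1: 5,541 × $34 = $188,394. Book value $720,774.
Year 2: 4,594 × $34 = $156,196. Book value $564,578.
Year 3: 2,162 × $34 = $73,508. Book value $491,070.
Year 4: 628 × $34 = $21,352. Book value $469,718.
Year 5: 1,720 × $34 = $58,480. Book value $411,238.
Year 6: 4,817 × $34 = $163,778. Book value $247,460.
Year 7: 1,720 × $34 = $58,480. Book value $188,980.
Year 8: 1,470 × $34 = $49,980. Book value $139,000.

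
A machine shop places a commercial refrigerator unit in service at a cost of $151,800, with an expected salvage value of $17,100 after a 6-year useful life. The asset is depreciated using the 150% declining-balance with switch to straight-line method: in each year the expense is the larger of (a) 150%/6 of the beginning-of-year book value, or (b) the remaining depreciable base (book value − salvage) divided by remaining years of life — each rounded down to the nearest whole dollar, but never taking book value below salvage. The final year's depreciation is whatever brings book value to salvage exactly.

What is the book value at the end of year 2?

$85,388

Depreciable base = $151,800 − $17,100 = $134,700.
Year 1: DB = ⌊$151,800 × 150%/6⌋ = $37,950; SL = ⌊$134,700/6⌋ = $22,450 → take DB $37,950. Book value $113,850.
Year 2: DB = ⌊$113,850 × 150%/6⌋ = $28,462; SL = ⌊$96,750/5⌋ = $19,350 → take DB $28,462. Book value $85,388.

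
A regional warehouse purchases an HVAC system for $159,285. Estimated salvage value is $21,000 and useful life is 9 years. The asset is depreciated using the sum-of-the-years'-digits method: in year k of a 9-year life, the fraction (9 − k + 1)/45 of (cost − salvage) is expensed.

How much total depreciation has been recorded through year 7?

$129,066

Depreciable base = $159,285 − $21,000 = $138,285.
Sum of the years' digits = 9+8+7+6+5+4+3+2+1 = 45.
Year 1: $138,285 × 9/45 = $27,657. Book value $131,628.
Year 2: $138,285 × 8/45 = $24,584. Book value $107,044.
Year 3: $138,285 × 7/45 = $21,511. Book value $85,533.
Year 4: $138,285 × 6/45 = $18,438. Book value $67,095.
Year 5: $138,285 × 5/45 = $15,365. Book value $51,730.
Year 6: $138,285 × 4/45 = $12,292. Book value $39,438.
Year 7: $138,285 × 3/45 = $9,219. Book value $30,219.
Accumulated through year 7 = $159,285 − $30,219 = $129,066.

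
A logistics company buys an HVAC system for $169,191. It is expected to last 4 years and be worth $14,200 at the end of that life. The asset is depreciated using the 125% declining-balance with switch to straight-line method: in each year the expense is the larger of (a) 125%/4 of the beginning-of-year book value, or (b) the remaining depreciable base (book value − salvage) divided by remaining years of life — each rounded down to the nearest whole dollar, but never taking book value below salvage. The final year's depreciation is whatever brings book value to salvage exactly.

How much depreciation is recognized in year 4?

Depreciable base = $169,191 − $14,200 = $154,991.
Year 1: DB = ⌊$169,191 × 125%/4⌋ = $52,872; SL = ⌊$154,991/4⌋ = $38,747 → take DB $52,872. Book value $116,319.
Year 2: DB = ⌊$116,319 × 125%/4⌋ = $36,349; SL = ⌊$102,119/3⌋ = $34,039 → take DB $36,349. Book value $79,970.
Year 3: DB = ⌊$79,970 × 125%/4⌋ = $24,990; SL = ⌊$65,770/2⌋ = $32,885 → take SL $32,885. Book value $47,085.
Year 4 (final): $47,085 − $14,200 = $32,885. Book value $14,200.

$32,885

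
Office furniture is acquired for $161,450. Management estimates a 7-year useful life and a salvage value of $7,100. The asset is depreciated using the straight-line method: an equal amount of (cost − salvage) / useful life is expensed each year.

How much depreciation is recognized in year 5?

Depreciable base = $161,450 − $7,100 = $154,350.
Annual expense = $154,350 / 7 = $22,050.

$22,050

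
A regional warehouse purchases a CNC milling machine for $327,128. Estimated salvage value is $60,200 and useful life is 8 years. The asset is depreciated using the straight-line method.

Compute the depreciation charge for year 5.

Depreciable base = $327,128 − $60,200 = $266,928.
Annual expense = $266,928 / 8 = $33,366.

$33,366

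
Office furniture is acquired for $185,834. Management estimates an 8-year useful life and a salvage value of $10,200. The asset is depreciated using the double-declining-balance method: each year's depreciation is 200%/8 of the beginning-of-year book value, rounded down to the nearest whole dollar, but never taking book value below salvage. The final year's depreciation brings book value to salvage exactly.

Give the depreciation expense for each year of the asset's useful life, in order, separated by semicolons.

$46,458; $34,844; $26,133; $19,599; $14,700; $11,025; $8,268; $14,607

Depreciable base = $185,834 − $10,200 = $175,634.
Year 1: ⌊$185,834 × 200%/8⌋ = $46,458. Book value $139,376.
Year 2: ⌊$139,376 × 200%/8⌋ = $34,844. Book value $104,532.
Year 3: ⌊$104,532 × 200%/8⌋ = $26,133. Book value $78,399.
Year 4: ⌊$78,399 × 200%/8⌋ = $19,599. Book value $58,800.
Year 5: ⌊$58,800 × 200%/8⌋ = $14,700. Book value $44,100.
Year 6: ⌊$44,100 × 200%/8⌋ = $11,025. Book value $33,075.
Year 7: ⌊$33,075 × 200%/8⌋ = $8,268. Book value $24,807.
Year 8 (final): $24,807 − $10,200 = $14,607. Book value $10,200.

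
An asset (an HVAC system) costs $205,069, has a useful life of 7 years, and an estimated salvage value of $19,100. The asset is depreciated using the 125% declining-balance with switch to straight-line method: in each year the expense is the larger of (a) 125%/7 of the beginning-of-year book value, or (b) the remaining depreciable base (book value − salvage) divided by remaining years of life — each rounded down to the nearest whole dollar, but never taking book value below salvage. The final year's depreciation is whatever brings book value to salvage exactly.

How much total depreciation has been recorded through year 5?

Depreciable base = $205,069 − $19,100 = $185,969.
Year 1: DB = ⌊$205,069 × 125%/7⌋ = $36,619; SL = ⌊$185,969/7⌋ = $26,567 → take DB $36,619. Book value $168,450.
Year 2: DB = ⌊$168,450 × 125%/7⌋ = $30,080; SL = ⌊$149,350/6⌋ = $24,891 → take DB $30,080. Book value $138,370.
Year 3: DB = ⌊$138,370 × 125%/7⌋ = $24,708; SL = ⌊$119,270/5⌋ = $23,854 → take DB $24,708. Book value $113,662.
Year 4: DB = ⌊$113,662 × 125%/7⌋ = $20,296; SL = ⌊$94,562/4⌋ = $23,640 → take SL $23,640. Book value $90,022.
Year 5: DB = ⌊$90,022 × 125%/7⌋ = $16,075; SL = ⌊$70,922/3⌋ = $23,640 → take SL $23,640. Book value $66,382.
Accumulated through year 5 = $205,069 − $66,382 = $138,687.

$138,687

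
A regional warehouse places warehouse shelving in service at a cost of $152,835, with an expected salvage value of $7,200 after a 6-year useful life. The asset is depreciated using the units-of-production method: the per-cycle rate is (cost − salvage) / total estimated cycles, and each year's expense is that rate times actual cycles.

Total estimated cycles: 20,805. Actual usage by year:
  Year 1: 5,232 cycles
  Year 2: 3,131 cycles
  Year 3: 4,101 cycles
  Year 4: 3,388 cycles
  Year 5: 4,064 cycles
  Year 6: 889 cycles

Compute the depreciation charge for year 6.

$6,223

Depreciable base = $152,835 − $7,200 = $145,635.
Rate = $145,635 / 20,805 cycles = $7 per cycle.
Year 1: 5,232 × $7 = $36,624. Book value $116,211.
Year 2: 3,131 × $7 = $21,917. Book value $94,294.
Year 3: 4,101 × $7 = $28,707. Book value $65,587.
Year 4: 3,388 × $7 = $23,716. Book value $41,871.
Year 5: 4,064 × $7 = $28,448. Book value $13,423.
Year 6: 889 × $7 = $6,223. Book value $7,200.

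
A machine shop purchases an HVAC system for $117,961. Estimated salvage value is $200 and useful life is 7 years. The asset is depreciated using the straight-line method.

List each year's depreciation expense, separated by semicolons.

$16,823; $16,823; $16,823; $16,823; $16,823; $16,823; $16,823

Depreciable base = $117,961 − $200 = $117,761.
Annual expense = $117,761 / 7 = $16,823.
End of year 1: book value $101,138.
End of year 2: book value $84,315.
End of year 3: book value $67,492.
End of year 4: book value $50,669.
End of year 5: book value $33,846.
End of year 6: book value $17,023.
End of year 7: book value $200.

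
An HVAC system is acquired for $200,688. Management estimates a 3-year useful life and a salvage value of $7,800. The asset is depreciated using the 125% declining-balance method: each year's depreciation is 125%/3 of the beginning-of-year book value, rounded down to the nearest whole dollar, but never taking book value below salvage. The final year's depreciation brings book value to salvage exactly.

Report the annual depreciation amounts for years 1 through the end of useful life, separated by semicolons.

$83,620; $48,778; $60,490

Depreciable base = $200,688 − $7,800 = $192,888.
Year 1: ⌊$200,688 × 125%/3⌋ = $83,620. Book value $117,068.
Year 2: ⌊$117,068 × 125%/3⌋ = $48,778. Book value $68,290.
Year 3 (final): $68,290 − $7,800 = $60,490. Book value $7,800.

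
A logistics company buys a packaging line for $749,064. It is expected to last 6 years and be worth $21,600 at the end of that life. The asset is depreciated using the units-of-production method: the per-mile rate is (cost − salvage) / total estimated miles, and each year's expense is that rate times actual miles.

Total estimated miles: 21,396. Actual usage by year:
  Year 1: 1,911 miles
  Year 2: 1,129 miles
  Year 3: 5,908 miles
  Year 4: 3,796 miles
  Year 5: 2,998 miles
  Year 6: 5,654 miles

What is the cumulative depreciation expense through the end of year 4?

$433,296

Depreciable base = $749,064 − $21,600 = $727,464.
Rate = $727,464 / 21,396 miles = $34 per mile.
Year 1: 1,911 × $34 = $64,974. Book value $684,090.
Year 2: 1,129 × $34 = $38,386. Book value $645,704.
Year 3: 5,908 × $34 = $200,872. Book value $444,832.
Year 4: 3,796 × $34 = $129,064. Book value $315,768.
Accumulated through year 4 = $749,064 − $315,768 = $433,296.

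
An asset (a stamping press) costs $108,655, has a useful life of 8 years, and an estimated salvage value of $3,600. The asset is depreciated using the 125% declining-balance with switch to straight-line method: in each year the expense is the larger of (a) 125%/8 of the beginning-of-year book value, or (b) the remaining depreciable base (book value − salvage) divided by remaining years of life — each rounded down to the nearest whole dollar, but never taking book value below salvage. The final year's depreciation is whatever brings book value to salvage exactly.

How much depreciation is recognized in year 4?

Depreciable base = $108,655 − $3,600 = $105,055.
Year 1: DB = ⌊$108,655 × 125%/8⌋ = $16,977; SL = ⌊$105,055/8⌋ = $13,131 → take DB $16,977. Book value $91,678.
Year 2: DB = ⌊$91,678 × 125%/8⌋ = $14,324; SL = ⌊$88,078/7⌋ = $12,582 → take DB $14,324. Book value $77,354.
Year 3: DB = ⌊$77,354 × 125%/8⌋ = $12,086; SL = ⌊$73,754/6⌋ = $12,292 → take SL $12,292. Book value $65,062.
Year 4: DB = ⌊$65,062 × 125%/8⌋ = $10,165; SL = ⌊$61,462/5⌋ = $12,292 → take SL $12,292. Book value $52,770.

$12,292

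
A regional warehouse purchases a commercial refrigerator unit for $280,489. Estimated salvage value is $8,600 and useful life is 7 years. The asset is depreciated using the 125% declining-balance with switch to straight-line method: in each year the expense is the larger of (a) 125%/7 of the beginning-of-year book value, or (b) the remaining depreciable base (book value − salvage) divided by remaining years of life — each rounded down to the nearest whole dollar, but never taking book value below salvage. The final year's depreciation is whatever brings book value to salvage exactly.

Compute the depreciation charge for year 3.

Depreciable base = $280,489 − $8,600 = $271,889.
Year 1: DB = ⌊$280,489 × 125%/7⌋ = $50,087; SL = ⌊$271,889/7⌋ = $38,841 → take DB $50,087. Book value $230,402.
Year 2: DB = ⌊$230,402 × 125%/7⌋ = $41,143; SL = ⌊$221,802/6⌋ = $36,967 → take DB $41,143. Book value $189,259.
Year 3: DB = ⌊$189,259 × 125%/7⌋ = $33,796; SL = ⌊$180,659/5⌋ = $36,131 → take SL $36,131. Book value $153,128.

$36,131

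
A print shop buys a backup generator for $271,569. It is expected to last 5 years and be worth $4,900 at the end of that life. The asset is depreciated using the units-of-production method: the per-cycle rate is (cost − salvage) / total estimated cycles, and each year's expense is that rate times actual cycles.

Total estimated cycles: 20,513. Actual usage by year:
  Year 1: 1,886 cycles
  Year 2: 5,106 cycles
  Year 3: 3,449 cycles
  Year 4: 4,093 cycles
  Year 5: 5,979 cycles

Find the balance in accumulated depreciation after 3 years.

$135,733

Depreciable base = $271,569 − $4,900 = $266,669.
Rate = $266,669 / 20,513 cycles = $13 per cycle.
Year 1: 1,886 × $13 = $24,518. Book value $247,051.
Year 2: 5,106 × $13 = $66,378. Book value $180,673.
Year 3: 3,449 × $13 = $44,837. Book value $135,836.
Accumulated through year 3 = $271,569 − $135,836 = $135,733.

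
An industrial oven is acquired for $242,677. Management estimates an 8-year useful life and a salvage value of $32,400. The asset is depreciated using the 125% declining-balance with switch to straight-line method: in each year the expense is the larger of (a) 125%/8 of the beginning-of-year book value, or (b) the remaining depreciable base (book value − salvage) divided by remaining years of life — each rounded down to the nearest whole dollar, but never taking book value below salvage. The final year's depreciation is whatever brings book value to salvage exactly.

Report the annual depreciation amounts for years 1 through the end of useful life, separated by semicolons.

$37,918; $31,993; $26,994; $22,776; $22,649; $22,649; $22,649; $22,649

Depreciable base = $242,677 − $32,400 = $210,277.
Year 1: DB = ⌊$242,677 × 125%/8⌋ = $37,918; SL = ⌊$210,277/8⌋ = $26,284 → take DB $37,918. Book value $204,759.
Year 2: DB = ⌊$204,759 × 125%/8⌋ = $31,993; SL = ⌊$172,359/7⌋ = $24,622 → take DB $31,993. Book value $172,766.
Year 3: DB = ⌊$172,766 × 125%/8⌋ = $26,994; SL = ⌊$140,366/6⌋ = $23,394 → take DB $26,994. Book value $145,772.
Year 4: DB = ⌊$145,772 × 125%/8⌋ = $22,776; SL = ⌊$113,372/5⌋ = $22,674 → take DB $22,776. Book value $122,996.
Year 5: DB = ⌊$122,996 × 125%/8⌋ = $19,218; SL = ⌊$90,596/4⌋ = $22,649 → take SL $22,649. Book value $100,347.
Year 6: DB = ⌊$100,347 × 125%/8⌋ = $15,679; SL = ⌊$67,947/3⌋ = $22,649 → take SL $22,649. Book value $77,698.
Year 7: DB = ⌊$77,698 × 125%/8⌋ = $12,140; SL = ⌊$45,298/2⌋ = $22,649 → take SL $22,649. Book value $55,049.
Year 8 (final): $55,049 − $32,400 = $22,649. Book value $32,400.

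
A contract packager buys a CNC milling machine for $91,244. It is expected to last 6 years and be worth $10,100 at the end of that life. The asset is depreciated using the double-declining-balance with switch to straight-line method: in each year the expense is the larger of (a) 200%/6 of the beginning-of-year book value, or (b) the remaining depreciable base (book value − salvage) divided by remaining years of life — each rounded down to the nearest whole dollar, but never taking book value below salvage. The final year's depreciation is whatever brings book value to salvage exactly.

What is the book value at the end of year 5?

Depreciable base = $91,244 − $10,100 = $81,144.
Year 1: DB = ⌊$91,244 × 200%/6⌋ = $30,414; SL = ⌊$81,144/6⌋ = $13,524 → take DB $30,414. Book value $60,830.
Year 2: DB = ⌊$60,830 × 200%/6⌋ = $20,276; SL = ⌊$50,730/5⌋ = $10,146 → take DB $20,276. Book value $40,554.
Year 3: DB = ⌊$40,554 × 200%/6⌋ = $13,518; SL = ⌊$30,454/4⌋ = $7,613 → take DB $13,518. Book value $27,036.
Year 4: DB = ⌊$27,036 × 200%/6⌋ = $9,012; SL = ⌊$16,936/3⌋ = $5,645 → take DB $9,012. Book value $18,024.
Year 5: DB = ⌊$18,024 × 200%/6⌋ = $6,008; SL = ⌊$7,924/2⌋ = $3,962 → take DB $6,008. Book value $12,016.

$12,016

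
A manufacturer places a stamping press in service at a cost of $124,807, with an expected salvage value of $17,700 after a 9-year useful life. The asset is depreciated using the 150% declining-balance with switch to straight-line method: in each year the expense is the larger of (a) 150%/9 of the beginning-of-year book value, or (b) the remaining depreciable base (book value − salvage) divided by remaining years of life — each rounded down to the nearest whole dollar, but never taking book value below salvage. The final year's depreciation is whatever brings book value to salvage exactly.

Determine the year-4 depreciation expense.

$12,037

Depreciable base = $124,807 − $17,700 = $107,107.
Year 1: DB = ⌊$124,807 × 150%/9⌋ = $20,801; SL = ⌊$107,107/9⌋ = $11,900 → take DB $20,801. Book value $104,006.
Year 2: DB = ⌊$104,006 × 150%/9⌋ = $17,334; SL = ⌊$86,306/8⌋ = $10,788 → take DB $17,334. Book value $86,672.
Year 3: DB = ⌊$86,672 × 150%/9⌋ = $14,445; SL = ⌊$68,972/7⌋ = $9,853 → take DB $14,445. Book value $72,227.
Year 4: DB = ⌊$72,227 × 150%/9⌋ = $12,037; SL = ⌊$54,527/6⌋ = $9,087 → take DB $12,037. Book value $60,190.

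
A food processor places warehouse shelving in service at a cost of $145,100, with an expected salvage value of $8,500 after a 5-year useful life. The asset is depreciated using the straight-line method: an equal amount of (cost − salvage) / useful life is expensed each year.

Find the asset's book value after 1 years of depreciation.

Depreciable base = $145,100 − $8,500 = $136,600.
Annual expense = $136,600 / 5 = $27,320.
End of year 1: book value $117,780.

$117,780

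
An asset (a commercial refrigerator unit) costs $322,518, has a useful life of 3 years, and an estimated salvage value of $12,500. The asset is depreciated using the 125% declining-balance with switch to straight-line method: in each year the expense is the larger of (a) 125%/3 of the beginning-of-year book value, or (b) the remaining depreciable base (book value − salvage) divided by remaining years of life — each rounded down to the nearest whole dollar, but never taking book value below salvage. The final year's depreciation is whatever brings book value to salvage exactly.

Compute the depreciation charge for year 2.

$87,818

Depreciable base = $322,518 − $12,500 = $310,018.
Year 1: DB = ⌊$322,518 × 125%/3⌋ = $134,382; SL = ⌊$310,018/3⌋ = $103,339 → take DB $134,382. Book value $188,136.
Year 2: DB = ⌊$188,136 × 125%/3⌋ = $78,390; SL = ⌊$175,636/2⌋ = $87,818 → take SL $87,818. Book value $100,318.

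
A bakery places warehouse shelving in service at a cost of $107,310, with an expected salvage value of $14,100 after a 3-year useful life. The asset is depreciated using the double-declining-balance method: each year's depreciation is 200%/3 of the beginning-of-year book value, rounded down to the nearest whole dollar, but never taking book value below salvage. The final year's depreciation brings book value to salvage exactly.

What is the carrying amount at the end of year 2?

$14,100

Depreciable base = $107,310 − $14,100 = $93,210.
Year 1: ⌊$107,310 × 200%/3⌋ = $71,540. Book value $35,770.
Year 2: ⌊$35,770 × 200%/3⌋ = $23,846, capped at $21,670. Book value $14,100.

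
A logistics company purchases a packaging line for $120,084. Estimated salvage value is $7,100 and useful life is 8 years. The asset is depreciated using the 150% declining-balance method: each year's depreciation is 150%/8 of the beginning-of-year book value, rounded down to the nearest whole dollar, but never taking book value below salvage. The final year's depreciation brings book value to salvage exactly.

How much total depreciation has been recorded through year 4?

Depreciable base = $120,084 − $7,100 = $112,984.
Year 1: ⌊$120,084 × 150%/8⌋ = $22,515. Book value $97,569.
Year 2: ⌊$97,569 × 150%/8⌋ = $18,294. Book value $79,275.
Year 3: ⌊$79,275 × 150%/8⌋ = $14,864. Book value $64,411.
Year 4: ⌊$64,411 × 150%/8⌋ = $12,077. Book value $52,334.
Accumulated through year 4 = $120,084 − $52,334 = $67,750.

$67,750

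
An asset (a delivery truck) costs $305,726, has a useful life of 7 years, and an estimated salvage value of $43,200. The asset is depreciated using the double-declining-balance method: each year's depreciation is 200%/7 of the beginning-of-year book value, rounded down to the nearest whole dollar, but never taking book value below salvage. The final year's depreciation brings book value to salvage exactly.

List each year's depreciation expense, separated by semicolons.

$87,350; $62,393; $44,566; $31,833; $22,738; $13,646; $0

Depreciable base = $305,726 − $43,200 = $262,526.
Year 1: ⌊$305,726 × 200%/7⌋ = $87,350. Book value $218,376.
Year 2: ⌊$218,376 × 200%/7⌋ = $62,393. Book value $155,983.
Year 3: ⌊$155,983 × 200%/7⌋ = $44,566. Book value $111,417.
Year 4: ⌊$111,417 × 200%/7⌋ = $31,833. Book value $79,584.
Year 5: ⌊$79,584 × 200%/7⌋ = $22,738. Book value $56,846.
Year 6: ⌊$56,846 × 200%/7⌋ = $16,241, capped at $13,646. Book value $43,200.
Year 7 (final): $43,200 − $43,200 = $0. Book value $43,200.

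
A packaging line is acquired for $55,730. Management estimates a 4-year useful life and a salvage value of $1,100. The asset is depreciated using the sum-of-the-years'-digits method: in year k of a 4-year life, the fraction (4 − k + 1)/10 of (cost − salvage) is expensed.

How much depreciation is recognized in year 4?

$5,463

Depreciable base = $55,730 − $1,100 = $54,630.
Sum of the years' digits = 4+3+2+1 = 10.
Year 1: $54,630 × 4/10 = $21,852. Book value $33,878.
Year 2: $54,630 × 3/10 = $16,389. Book value $17,489.
Year 3: $54,630 × 2/10 = $10,926. Book value $6,563.
Year 4: $54,630 × 1/10 = $5,463. Book value $1,100.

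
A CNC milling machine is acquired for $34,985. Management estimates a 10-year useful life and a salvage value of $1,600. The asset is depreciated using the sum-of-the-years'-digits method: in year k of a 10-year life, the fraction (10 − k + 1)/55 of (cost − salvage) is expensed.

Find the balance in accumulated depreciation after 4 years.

Depreciable base = $34,985 − $1,600 = $33,385.
Sum of the years' digits = 10+9+8+7+6+5+4+3+2+1 = 55.
Year 1: $33,385 × 10/55 = $6,070. Book value $28,915.
Year 2: $33,385 × 9/55 = $5,463. Book value $23,452.
Year 3: $33,385 × 8/55 = $4,856. Book value $18,596.
Year 4: $33,385 × 7/55 = $4,249. Book value $14,347.
Accumulated through year 4 = $34,985 − $14,347 = $20,638.

$20,638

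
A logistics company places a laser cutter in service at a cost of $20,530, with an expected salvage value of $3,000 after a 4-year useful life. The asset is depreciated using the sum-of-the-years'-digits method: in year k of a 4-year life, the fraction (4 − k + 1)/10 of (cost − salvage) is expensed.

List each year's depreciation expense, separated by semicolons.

$7,012; $5,259; $3,506; $1,753

Depreciable base = $20,530 − $3,000 = $17,530.
Sum of the years' digits = 4+3+2+1 = 10.
Year 1: $17,530 × 4/10 = $7,012. Book value $13,518.
Year 2: $17,530 × 3/10 = $5,259. Book value $8,259.
Year 3: $17,530 × 2/10 = $3,506. Book value $4,753.
Year 4: $17,530 × 1/10 = $1,753. Book value $3,000.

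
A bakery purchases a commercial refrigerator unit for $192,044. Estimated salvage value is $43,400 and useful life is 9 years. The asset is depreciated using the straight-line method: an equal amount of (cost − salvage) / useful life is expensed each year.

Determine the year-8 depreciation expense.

$16,516

Depreciable base = $192,044 − $43,400 = $148,644.
Annual expense = $148,644 / 9 = $16,516.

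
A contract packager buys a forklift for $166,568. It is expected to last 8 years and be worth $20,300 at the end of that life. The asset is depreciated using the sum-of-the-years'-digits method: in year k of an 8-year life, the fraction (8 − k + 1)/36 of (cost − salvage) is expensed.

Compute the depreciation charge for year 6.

$12,189

Depreciable base = $166,568 − $20,300 = $146,268.
Sum of the years' digits = 8+7+6+5+4+3+2+1 = 36.
Year 1: $146,268 × 8/36 = $32,504. Book value $134,064.
Year 2: $146,268 × 7/36 = $28,441. Book value $105,623.
Year 3: $146,268 × 6/36 = $24,378. Book value $81,245.
Year 4: $146,268 × 5/36 = $20,315. Book value $60,930.
Year 5: $146,268 × 4/36 = $16,252. Book value $44,678.
Year 6: $146,268 × 3/36 = $12,189. Book value $32,489.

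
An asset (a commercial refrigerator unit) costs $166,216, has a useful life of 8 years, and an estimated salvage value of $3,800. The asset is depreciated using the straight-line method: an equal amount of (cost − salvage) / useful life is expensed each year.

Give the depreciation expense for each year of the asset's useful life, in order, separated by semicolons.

$20,302; $20,302; $20,302; $20,302; $20,302; $20,302; $20,302; $20,302

Depreciable base = $166,216 − $3,800 = $162,416.
Annual expense = $162,416 / 8 = $20,302.
End of year 1: book value $145,914.
End of year 2: book value $125,612.
End of year 3: book value $105,310.
End of year 4: book value $85,008.
End of year 5: book value $64,706.
End of year 6: book value $44,404.
End of year 7: book value $24,102.
End of year 8: book value $3,800.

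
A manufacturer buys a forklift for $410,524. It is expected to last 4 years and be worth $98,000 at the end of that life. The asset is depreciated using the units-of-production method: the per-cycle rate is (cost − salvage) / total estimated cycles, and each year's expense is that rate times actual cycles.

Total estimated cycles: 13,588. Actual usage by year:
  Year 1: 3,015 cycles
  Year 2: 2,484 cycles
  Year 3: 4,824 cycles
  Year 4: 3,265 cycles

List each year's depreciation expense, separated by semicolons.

Depreciable base = $410,524 − $98,000 = $312,524.
Rate = $312,524 / 13,588 cycles = $23 per cycle.
Year 1: 3,015 × $23 = $69,345. Book value $341,179.
Year 2: 2,484 × $23 = $57,132. Book value $284,047.
Year 3: 4,824 × $23 = $110,952. Book value $173,095.
Year 4: 3,265 × $23 = $75,095. Book value $98,000.

$69,345; $57,132; $110,952; $75,095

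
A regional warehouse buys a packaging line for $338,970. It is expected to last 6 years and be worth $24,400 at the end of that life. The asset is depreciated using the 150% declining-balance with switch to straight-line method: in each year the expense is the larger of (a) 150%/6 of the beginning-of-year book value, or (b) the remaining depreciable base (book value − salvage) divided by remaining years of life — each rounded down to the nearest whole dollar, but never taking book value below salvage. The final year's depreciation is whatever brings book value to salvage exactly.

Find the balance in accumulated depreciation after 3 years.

Depreciable base = $338,970 − $24,400 = $314,570.
Year 1: DB = ⌊$338,970 × 150%/6⌋ = $84,742; SL = ⌊$314,570/6⌋ = $52,428 → take DB $84,742. Book value $254,228.
Year 2: DB = ⌊$254,228 × 150%/6⌋ = $63,557; SL = ⌊$229,828/5⌋ = $45,965 → take DB $63,557. Book value $190,671.
Year 3: DB = ⌊$190,671 × 150%/6⌋ = $47,667; SL = ⌊$166,271/4⌋ = $41,567 → take DB $47,667. Book value $143,004.
Accumulated through year 3 = $338,970 − $143,004 = $195,966.

$195,966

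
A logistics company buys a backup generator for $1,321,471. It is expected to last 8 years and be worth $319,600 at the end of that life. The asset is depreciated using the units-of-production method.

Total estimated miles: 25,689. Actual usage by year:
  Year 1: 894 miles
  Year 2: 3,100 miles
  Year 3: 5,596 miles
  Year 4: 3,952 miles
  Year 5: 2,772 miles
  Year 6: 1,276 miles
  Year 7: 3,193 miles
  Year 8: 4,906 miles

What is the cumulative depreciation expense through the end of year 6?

Depreciable base = $1,321,471 − $319,600 = $1,001,871.
Rate = $1,001,871 / 25,689 miles = $39 per mile.
Year 1: 894 × $39 = $34,866. Book value $1,286,605.
Year 2: 3,100 × $39 = $120,900. Book value $1,165,705.
Year 3: 5,596 × $39 = $218,244. Book value $947,461.
Year 4: 3,952 × $39 = $154,128. Book value $793,333.
Year 5: 2,772 × $39 = $108,108. Book value $685,225.
Year 6: 1,276 × $39 = $49,764. Book value $635,461.
Accumulated through year 6 = $1,321,471 − $635,461 = $686,010.

$686,010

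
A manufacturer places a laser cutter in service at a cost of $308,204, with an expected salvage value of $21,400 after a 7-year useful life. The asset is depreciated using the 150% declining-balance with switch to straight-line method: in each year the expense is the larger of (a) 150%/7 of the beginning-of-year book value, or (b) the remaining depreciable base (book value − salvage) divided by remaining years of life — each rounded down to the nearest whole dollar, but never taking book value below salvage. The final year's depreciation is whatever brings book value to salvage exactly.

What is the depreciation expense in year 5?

Depreciable base = $308,204 − $21,400 = $286,804.
Year 1: DB = ⌊$308,204 × 150%/7⌋ = $66,043; SL = ⌊$286,804/7⌋ = $40,972 → take DB $66,043. Book value $242,161.
Year 2: DB = ⌊$242,161 × 150%/7⌋ = $51,891; SL = ⌊$220,761/6⌋ = $36,793 → take DB $51,891. Book value $190,270.
Year 3: DB = ⌊$190,270 × 150%/7⌋ = $40,772; SL = ⌊$168,870/5⌋ = $33,774 → take DB $40,772. Book value $149,498.
Year 4: DB = ⌊$149,498 × 150%/7⌋ = $32,035; SL = ⌊$128,098/4⌋ = $32,024 → take DB $32,035. Book value $117,463.
Year 5: DB = ⌊$117,463 × 150%/7⌋ = $25,170; SL = ⌊$96,063/3⌋ = $32,021 → take SL $32,021. Book value $85,442.

$32,021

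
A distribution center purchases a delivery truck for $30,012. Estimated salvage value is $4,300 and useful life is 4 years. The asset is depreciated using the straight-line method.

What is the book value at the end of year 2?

Depreciable base = $30,012 − $4,300 = $25,712.
Annual expense = $25,712 / 4 = $6,428.
End of year 1: book value $23,584.
End of year 2: book value $17,156.

$17,156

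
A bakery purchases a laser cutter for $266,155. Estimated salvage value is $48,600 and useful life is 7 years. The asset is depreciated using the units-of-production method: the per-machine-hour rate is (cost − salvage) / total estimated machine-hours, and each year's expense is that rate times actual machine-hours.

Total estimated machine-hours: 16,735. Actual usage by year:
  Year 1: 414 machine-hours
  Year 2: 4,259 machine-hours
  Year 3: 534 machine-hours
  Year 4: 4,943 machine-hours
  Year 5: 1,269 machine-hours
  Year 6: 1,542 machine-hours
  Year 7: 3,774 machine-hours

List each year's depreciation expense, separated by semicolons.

$5,382; $55,367; $6,942; $64,259; $16,497; $20,046; $49,062

Depreciable base = $266,155 − $48,600 = $217,555.
Rate = $217,555 / 16,735 machine-hours = $13 per machine-hour.
Year 1: 414 × $13 = $5,382. Book value $260,773.
Year 2: 4,259 × $13 = $55,367. Book value $205,406.
Year 3: 534 × $13 = $6,942. Book value $198,464.
Year 4: 4,943 × $13 = $64,259. Book value $134,205.
Year 5: 1,269 × $13 = $16,497. Book value $117,708.
Year 6: 1,542 × $13 = $20,046. Book value $97,662.
Year 7: 3,774 × $13 = $49,062. Book value $48,600.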